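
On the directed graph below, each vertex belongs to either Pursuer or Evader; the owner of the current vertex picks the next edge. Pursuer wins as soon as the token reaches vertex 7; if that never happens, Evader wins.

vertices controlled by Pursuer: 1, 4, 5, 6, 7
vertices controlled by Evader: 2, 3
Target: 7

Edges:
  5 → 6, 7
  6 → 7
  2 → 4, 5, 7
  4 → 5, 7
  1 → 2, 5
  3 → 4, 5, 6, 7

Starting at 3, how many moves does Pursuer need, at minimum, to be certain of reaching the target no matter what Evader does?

A0 = {7}
A1: add {4, 5, 6} — 4 (Pursuer) has 4→7; 5 (Pursuer) has 5→7; 6 (Pursuer) has 6→7.
A2: add {1, 2, 3} — 1 (Pursuer) has 1→5; 2 (Evader): all of {4, 5, 7} already in; 3 (Evader): all of {4, 5, 6, 7} already in.
A2 = all vertices. Fixed point.
3 enters the attractor at level 2, so Pursuer can force the target in 2 moves from there.

2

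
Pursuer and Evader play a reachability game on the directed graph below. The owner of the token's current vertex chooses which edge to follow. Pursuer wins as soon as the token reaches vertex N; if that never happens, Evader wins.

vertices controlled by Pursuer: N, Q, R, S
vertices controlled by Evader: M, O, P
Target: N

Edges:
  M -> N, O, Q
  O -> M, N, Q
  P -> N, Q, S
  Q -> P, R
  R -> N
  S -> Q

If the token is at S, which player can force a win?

Pursuer

A0 = {N}
A1: add {R} — R (Pursuer) has R→N.
A2: add {Q} — Q (Pursuer) has Q→R.
A3: add {S} — S (Pursuer) has S→Q.
S ∈ A3, so Pursuer can force the target.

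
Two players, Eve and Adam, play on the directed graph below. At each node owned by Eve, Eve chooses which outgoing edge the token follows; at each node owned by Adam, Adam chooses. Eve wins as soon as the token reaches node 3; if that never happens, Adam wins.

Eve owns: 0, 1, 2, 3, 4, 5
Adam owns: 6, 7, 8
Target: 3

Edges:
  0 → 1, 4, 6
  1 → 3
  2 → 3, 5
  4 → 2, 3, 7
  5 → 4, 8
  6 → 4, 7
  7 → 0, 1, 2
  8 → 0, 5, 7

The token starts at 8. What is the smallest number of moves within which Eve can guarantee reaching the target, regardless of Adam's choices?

A0 = {3}
A1: add {1, 2, 4} — 1 (Eve) has 1→3; 2 (Eve) has 2→3; 4 (Eve) has 4→3.
A2: add {0, 5} — 0 (Eve) has 0→1; 5 (Eve) has 5→4.
A3: add {7} — 7 (Adam): all of {0, 1, 2} already in.
A4: add {6, 8} — 6 (Adam): all of {4, 7} already in; 8 (Adam): all of {0, 5, 7} already in.
A4 = all vertices. Fixed point.
8 enters the attractor at level 4, so Eve can force the target in 4 moves from there.

4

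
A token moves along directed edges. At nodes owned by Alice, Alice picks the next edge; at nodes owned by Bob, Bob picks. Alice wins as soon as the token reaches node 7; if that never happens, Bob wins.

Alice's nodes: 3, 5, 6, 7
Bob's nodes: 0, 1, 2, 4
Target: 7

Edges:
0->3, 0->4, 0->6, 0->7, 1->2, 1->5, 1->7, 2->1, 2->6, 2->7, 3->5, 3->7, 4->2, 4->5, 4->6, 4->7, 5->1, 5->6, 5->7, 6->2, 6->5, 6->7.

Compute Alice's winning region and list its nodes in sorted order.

3, 5, 6, 7

A0 = {7}
A1: add {3, 5, 6} — 3 (Alice) has 3→7; 5 (Alice) has 5→7; 6 (Alice) has 6→7.
A2 = A1; e.g. 0 (Bob) can still go to 4. Fixed point.
Alice's winning region = {3, 5, 6, 7}.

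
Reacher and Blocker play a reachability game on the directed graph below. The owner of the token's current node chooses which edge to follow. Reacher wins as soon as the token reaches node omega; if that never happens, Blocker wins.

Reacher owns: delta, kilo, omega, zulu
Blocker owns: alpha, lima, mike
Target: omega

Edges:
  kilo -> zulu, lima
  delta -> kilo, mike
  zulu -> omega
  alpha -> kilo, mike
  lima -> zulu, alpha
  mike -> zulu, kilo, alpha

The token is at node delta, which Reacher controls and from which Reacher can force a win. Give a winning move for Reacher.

kilo

A0 = {omega}
A1: add {zulu} — zulu (Reacher) has zulu→omega.
A2: add {kilo} — kilo (Reacher) has kilo→zulu.
A3: add {delta} — delta (Reacher) has delta→kilo.
A4 = A3; e.g. alpha (Blocker) can still go to mike. Fixed point.
From delta, successor kilo is in the attractor (rank 2); the other successor mike is not.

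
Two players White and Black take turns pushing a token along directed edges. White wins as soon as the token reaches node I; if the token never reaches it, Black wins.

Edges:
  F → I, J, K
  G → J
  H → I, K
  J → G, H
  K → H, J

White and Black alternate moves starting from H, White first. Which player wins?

Track states (vertex, player-to-move).
A0 = {(I,White), (I,Black)}
A1: add {(F,White), (H,White)}.
(H,White) ∈ A1 ⇒ White forces the target.

White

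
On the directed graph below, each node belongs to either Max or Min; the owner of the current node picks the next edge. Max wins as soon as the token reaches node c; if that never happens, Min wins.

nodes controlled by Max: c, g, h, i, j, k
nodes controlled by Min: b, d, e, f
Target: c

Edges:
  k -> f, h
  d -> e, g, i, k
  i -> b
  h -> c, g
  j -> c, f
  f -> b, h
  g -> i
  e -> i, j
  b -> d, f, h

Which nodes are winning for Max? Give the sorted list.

A0 = {c}
A1: add {h, j} — h (Max) has h→c; j (Max) has j→c.
A2: add {k} — k (Max) has k→h.
A3 = A2; e.g. b (Min) can still go to d. Fixed point.
Max's winning region = {c, h, j, k}.

c, h, j, k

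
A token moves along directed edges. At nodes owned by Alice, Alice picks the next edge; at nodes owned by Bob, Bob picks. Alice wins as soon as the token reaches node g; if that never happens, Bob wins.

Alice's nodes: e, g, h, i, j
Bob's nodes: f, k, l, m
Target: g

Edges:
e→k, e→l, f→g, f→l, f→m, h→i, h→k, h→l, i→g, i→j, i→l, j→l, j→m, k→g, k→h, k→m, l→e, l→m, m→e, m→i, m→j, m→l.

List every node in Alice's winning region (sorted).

g, h, i

A0 = {g}
A1: add {i} — i (Alice) has i→g.
A2: add {h} — h (Alice) has h→i.
A3 = A2; e.g. e (Alice) has no edge into A2. Fixed point.
Alice's winning region = {g, h, i}.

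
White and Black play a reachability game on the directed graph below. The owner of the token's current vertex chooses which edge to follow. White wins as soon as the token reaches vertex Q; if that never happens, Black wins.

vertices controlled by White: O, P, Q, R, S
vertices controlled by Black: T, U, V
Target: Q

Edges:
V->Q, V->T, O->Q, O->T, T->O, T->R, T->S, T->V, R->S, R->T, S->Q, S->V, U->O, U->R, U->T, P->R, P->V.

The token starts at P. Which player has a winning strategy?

A0 = {Q}
A1: add {O, S} — O (White) has O→Q; S (White) has S→Q.
A2: add {R} — R (White) has R→S.
A3: add {P} — P (White) has P→R.
A4 = A3; e.g. T (Black) can still go to V. Fixed point.
P ∈ A3, so White can force the target.

White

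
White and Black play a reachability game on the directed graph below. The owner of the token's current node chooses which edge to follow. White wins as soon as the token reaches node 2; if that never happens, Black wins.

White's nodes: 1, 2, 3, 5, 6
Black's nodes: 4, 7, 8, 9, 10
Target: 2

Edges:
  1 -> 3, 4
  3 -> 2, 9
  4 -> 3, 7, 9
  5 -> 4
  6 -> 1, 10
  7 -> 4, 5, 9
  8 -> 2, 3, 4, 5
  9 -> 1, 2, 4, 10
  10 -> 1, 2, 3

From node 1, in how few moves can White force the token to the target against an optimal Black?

A0 = {2}
A1: add {3} — 3 (White) has 3→2.
A2: add {1} — 1 (White) has 1→3.
1 enters the attractor at level 2, so White can force the target in 2 moves from there.

2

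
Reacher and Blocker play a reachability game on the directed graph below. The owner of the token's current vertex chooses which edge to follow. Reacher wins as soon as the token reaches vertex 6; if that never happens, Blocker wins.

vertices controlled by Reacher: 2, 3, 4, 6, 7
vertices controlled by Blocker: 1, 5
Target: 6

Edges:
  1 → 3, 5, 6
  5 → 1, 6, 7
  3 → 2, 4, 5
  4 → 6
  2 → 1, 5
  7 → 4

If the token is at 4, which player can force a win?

A0 = {6}
A1: add {4} — 4 (Reacher) has 4→6.
4 ∈ A1, so Reacher can force the target.

Reacher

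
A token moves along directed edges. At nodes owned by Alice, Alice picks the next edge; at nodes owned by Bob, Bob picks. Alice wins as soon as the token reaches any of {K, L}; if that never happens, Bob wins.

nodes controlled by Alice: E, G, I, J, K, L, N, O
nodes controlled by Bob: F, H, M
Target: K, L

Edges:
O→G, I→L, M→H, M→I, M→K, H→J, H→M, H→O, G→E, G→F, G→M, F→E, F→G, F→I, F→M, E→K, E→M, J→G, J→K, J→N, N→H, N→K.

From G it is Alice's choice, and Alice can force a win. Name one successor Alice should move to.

A0 = {K, L}
A1: add {E, I, J, N} — E (Alice) has E→K; I (Alice) has I→L; J (Alice) has J→K; N (Alice) has N→K.
A2: add {G} — G (Alice) has G→E.
A3: add {O} — O (Alice) has O→G.
A4 = A3; e.g. F (Bob) can still go to M. Fixed point.
From G, successor E is in the attractor (rank 1); the other successors F, M are not.

E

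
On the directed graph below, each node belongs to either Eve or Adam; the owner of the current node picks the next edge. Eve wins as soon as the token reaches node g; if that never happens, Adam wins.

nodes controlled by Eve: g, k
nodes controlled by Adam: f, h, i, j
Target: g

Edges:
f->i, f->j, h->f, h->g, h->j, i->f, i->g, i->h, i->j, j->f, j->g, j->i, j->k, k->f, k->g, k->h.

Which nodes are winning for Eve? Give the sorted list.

A0 = {g}
A1: add {k} — k (Eve) has k→g.
A2 = A1; e.g. f (Adam) can still go to i. Fixed point.
Eve's winning region = {g, k}.

g, k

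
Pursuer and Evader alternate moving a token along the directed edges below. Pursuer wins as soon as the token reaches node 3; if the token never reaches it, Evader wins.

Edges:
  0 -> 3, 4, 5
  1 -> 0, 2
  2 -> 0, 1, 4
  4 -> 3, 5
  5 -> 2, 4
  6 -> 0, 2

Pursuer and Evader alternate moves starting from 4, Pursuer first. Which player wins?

Pursuer

Track states (vertex, player-to-move).
A0 = {(3,Pursuer), (3,Evader)}
A1: add {(0,Pursuer), (4,Pursuer)}.
(4,Pursuer) ∈ A1 ⇒ Pursuer forces the target.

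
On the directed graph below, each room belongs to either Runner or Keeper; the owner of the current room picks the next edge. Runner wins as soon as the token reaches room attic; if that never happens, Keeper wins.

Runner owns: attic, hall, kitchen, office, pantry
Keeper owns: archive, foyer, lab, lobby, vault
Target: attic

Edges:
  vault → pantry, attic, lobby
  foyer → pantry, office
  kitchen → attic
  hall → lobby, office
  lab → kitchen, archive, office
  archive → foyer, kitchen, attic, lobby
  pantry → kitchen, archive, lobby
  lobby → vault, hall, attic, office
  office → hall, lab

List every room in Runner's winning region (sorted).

A0 = {attic}
A1: add {kitchen} — kitchen (Runner) has kitchen→attic.
A2: add {pantry} — pantry (Runner) has pantry→kitchen.
A3 = A2; e.g. vault (Keeper) can still go to lobby. Fixed point.
Runner's winning region = {attic, kitchen, pantry}.

attic, kitchen, pantry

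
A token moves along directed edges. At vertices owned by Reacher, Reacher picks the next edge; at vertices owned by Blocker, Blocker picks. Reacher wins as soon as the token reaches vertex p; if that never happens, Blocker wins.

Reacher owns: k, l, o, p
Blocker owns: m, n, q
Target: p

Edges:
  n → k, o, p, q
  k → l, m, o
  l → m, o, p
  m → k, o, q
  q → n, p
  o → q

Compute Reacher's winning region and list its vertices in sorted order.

k, l, p

A0 = {p}
A1: add {l} — l (Reacher) has l→p.
A2: add {k} — k (Reacher) has k→l.
A3 = A2; e.g. m (Blocker) can still go to o. Fixed point.
Reacher's winning region = {k, l, p}.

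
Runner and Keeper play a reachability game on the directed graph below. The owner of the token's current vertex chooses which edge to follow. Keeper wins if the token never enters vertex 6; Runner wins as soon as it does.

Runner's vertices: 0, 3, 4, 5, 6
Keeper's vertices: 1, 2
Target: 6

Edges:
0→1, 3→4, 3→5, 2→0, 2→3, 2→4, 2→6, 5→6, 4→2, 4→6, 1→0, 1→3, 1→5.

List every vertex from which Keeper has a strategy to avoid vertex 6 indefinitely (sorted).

0, 1, 2

A0 = {6}
A1: add {4, 5} — 4 (Runner) has 4→6; 5 (Runner) has 5→6.
A2: add {3} — 3 (Runner) has 3→4.
A3 = A2; e.g. 0 (Runner) has no edge into A2. Fixed point.
Runner's attractor = {3, 4, 5, 6}; Keeper avoids the target exactly from the complement.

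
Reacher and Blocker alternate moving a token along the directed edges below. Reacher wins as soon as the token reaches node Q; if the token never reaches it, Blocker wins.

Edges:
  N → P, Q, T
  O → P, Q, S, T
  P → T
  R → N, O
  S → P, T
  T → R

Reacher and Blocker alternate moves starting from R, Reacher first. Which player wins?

Blocker

Track states (vertex, player-to-move).
A0 = {(Q,Reacher), (Q,Blocker)}
A1: add {(N,Reacher), (O,Reacher)}.
A2: add {(R,Blocker)}.
A3: add {(T,Reacher)}.
A4: add {(P,Blocker)}.
A5: add {(S,Reacher)}.
A6 = A5; e.g. (N,Blocker) stays out. (R,Reacher) never enters ⇒ Blocker avoids the target.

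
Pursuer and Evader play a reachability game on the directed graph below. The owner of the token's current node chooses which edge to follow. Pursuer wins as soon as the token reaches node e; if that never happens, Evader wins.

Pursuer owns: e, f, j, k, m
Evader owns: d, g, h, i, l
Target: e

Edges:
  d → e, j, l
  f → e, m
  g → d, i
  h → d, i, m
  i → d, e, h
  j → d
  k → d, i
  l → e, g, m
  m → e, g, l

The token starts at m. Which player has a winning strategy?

A0 = {e}
A1: add {f, m} — f (Pursuer) has f→e; m (Pursuer) has m→e.
A2 = A1; e.g. d (Evader) can still go to j. Fixed point.
m ∈ A1, so Pursuer can force the target.

Pursuer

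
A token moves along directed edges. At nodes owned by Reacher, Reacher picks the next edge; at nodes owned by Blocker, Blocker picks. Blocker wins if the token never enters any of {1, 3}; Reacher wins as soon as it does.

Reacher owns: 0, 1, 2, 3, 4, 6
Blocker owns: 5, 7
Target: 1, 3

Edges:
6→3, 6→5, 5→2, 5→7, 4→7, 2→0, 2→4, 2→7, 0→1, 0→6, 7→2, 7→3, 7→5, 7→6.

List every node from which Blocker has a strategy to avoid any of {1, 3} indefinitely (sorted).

4, 5, 7

A0 = {1, 3}
A1: add {0, 6} — 0 (Reacher) has 0→1; 6 (Reacher) has 6→3.
A2: add {2} — 2 (Reacher) has 2→0.
A3 = A2; e.g. 4 (Reacher) has no edge into A2. Fixed point.
Reacher's attractor = {0, 1, 2, 3, 6}; Blocker avoids the target exactly from the complement.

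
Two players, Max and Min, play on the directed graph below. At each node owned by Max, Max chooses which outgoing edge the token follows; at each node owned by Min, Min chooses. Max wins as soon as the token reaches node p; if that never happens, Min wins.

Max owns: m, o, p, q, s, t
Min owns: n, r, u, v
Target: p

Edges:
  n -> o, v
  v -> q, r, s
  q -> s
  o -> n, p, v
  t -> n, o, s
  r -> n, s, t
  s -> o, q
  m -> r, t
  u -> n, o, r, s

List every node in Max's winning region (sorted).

m, o, p, q, s, t

A0 = {p}
A1: add {o} — o (Max) has o→p.
A2: add {s, t} — s (Max) has s→o; t (Max) has t→o.
A3: add {m, q} — m (Max) has m→t; q (Max) has q→s.
A4 = A3; e.g. n (Min) can still go to v. Fixed point.
Max's winning region = {m, o, p, q, s, t}.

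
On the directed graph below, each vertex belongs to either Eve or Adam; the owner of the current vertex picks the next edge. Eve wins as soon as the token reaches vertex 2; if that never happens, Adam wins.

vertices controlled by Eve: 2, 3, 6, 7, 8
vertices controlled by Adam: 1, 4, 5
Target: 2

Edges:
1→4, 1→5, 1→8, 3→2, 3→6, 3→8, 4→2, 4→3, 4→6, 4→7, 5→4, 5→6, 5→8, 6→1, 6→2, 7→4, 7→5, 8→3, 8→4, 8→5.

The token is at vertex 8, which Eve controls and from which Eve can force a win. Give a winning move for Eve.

A0 = {2}
A1: add {3, 6} — 3 (Eve) has 3→2; 6 (Eve) has 6→2.
A2: add {8} — 8 (Eve) has 8→3.
A3 = A2; e.g. 1 (Adam) can still go to 4. Fixed point.
From 8, successor 3 is in the attractor (rank 1); the other successors 4, 5 are not.

3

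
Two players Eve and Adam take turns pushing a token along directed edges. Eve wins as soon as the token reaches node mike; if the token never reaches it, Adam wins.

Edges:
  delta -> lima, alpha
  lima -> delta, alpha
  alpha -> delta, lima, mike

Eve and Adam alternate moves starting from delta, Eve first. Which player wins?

Adam

Track states (vertex, player-to-move).
A0 = {(mike,Eve), (mike,Adam)}
A1: add {(alpha,Eve)}.
A2 = A1; e.g. (delta,Eve) stays out. (delta,Eve) never enters ⇒ Adam avoids the target.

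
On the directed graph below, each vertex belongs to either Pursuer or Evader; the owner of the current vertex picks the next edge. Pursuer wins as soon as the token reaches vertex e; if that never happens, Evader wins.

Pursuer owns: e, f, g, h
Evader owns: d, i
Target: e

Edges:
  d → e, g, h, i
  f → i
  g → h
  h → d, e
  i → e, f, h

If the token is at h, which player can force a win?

A0 = {e}
A1: add {h} — h (Pursuer) has h→e.
h ∈ A1, so Pursuer can force the target.

Pursuer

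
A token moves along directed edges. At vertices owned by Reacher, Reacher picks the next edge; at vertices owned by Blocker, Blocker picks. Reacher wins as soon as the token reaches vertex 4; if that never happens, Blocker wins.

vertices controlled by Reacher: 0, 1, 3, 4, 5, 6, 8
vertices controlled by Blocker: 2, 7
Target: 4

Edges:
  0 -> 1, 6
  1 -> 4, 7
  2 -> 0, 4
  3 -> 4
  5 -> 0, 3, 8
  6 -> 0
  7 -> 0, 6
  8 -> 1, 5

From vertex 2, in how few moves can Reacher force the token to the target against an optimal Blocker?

A0 = {4}
A1: add {1, 3} — 1 (Reacher) has 1→4; 3 (Reacher) has 3→4.
A2: add {0, 5, 8} — 0 (Reacher) has 0→1; 5 (Reacher) has 5→3; 8 (Reacher) has 8→1.
A3: add {2, 6} — 2 (Blocker): all of {0, 4} already in; 6 (Reacher) has 6→0.
2 enters the attractor at level 3, so Reacher can force the target in 3 moves from there.

3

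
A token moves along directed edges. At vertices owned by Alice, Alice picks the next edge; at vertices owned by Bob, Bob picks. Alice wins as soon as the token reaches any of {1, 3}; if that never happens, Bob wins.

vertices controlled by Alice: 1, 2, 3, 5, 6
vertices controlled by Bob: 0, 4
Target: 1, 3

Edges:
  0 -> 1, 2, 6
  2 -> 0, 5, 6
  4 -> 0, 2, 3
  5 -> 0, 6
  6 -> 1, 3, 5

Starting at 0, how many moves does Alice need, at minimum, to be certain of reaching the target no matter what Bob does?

3

A0 = {1, 3}
A1: add {6} — 6 (Alice) has 6→1.
A2: add {2, 5} — 2 (Alice) has 2→6; 5 (Alice) has 5→6.
A3: add {0} — 0 (Bob): all of {1, 2, 6} already in.
0 enters the attractor at level 3, so Alice can force the target in 3 moves from there.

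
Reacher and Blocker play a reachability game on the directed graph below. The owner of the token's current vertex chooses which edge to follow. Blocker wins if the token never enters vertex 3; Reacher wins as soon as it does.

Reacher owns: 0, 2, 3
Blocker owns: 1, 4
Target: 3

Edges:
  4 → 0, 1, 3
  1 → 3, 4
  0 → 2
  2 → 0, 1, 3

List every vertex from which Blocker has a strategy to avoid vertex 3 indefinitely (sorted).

A0 = {3}
A1: add {2} — 2 (Reacher) has 2→3.
A2: add {0} — 0 (Reacher) has 0→2.
A3 = A2; e.g. 1 (Blocker) can still go to 4. Fixed point.
Reacher's attractor = {0, 2, 3}; Blocker avoids the target exactly from the complement.

1, 4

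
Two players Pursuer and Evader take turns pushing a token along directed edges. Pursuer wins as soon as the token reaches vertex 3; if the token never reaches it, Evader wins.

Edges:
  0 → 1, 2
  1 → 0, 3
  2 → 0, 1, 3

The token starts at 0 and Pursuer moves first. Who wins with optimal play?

Track states (vertex, player-to-move).
A0 = {(3,Pursuer), (3,Evader)}
A1: add {(1,Pursuer), (2,Pursuer)}.
A2: add {(0,Evader)}.
A3 = A2; e.g. (0,Pursuer) stays out. (0,Pursuer) never enters ⇒ Evader avoids the target.

Evader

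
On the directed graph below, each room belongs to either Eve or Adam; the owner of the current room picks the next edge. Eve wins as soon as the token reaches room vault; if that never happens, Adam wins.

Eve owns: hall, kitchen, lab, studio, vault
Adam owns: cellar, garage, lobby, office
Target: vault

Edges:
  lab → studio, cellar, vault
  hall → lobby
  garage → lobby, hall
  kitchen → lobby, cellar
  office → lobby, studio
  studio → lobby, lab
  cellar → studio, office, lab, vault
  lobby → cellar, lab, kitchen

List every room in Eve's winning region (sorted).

A0 = {vault}
A1: add {lab} — lab (Eve) has lab→vault.
A2: add {studio} — studio (Eve) has studio→lab.
A3 = A2; e.g. lobby (Adam) can still go to cellar. Fixed point.
Eve's winning region = {lab, studio, vault}.

lab, studio, vault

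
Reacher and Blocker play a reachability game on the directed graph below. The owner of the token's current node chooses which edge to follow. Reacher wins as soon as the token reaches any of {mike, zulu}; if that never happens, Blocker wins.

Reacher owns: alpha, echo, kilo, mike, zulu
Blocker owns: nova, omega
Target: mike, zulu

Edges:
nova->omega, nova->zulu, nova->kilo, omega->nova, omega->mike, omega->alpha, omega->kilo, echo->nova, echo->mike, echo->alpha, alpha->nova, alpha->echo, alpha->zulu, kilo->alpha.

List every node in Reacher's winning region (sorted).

alpha, echo, kilo, mike, zulu

A0 = {mike, zulu}
A1: add {alpha, echo} — echo (Reacher) has echo→mike; alpha (Reacher) has alpha→zulu.
A2: add {kilo} — kilo (Reacher) has kilo→alpha.
A3 = A2; e.g. nova (Blocker) can still go to omega. Fixed point.
Reacher's winning region = {alpha, echo, kilo, mike, zulu}.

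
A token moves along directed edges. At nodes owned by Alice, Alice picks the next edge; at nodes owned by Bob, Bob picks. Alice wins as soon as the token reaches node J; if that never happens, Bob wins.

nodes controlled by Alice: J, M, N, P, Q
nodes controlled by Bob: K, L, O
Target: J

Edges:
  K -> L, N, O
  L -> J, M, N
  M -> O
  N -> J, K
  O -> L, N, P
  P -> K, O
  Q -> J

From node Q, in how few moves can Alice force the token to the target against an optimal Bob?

A0 = {J}
A1: add {N, Q} — N (Alice) has N→J; Q (Alice) has Q→J.
A2 = A1; e.g. K (Bob) can still go to L. Fixed point.
Q enters the attractor at level 1, so Alice can force the target in 1 move from there.

1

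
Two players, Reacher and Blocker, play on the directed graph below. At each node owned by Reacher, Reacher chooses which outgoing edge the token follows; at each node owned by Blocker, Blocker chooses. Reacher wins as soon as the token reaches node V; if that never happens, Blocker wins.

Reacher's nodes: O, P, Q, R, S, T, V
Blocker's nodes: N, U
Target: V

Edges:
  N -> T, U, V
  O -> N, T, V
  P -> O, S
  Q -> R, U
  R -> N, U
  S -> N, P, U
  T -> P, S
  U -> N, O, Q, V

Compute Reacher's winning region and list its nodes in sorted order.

O, P, S, T, V

A0 = {V}
A1: add {O} — O (Reacher) has O→V.
A2: add {P} — P (Reacher) has P→O.
A3: add {S, T} — S (Reacher) has S→P; T (Reacher) has T→P.
A4 = A3; e.g. N (Blocker) can still go to U. Fixed point.
Reacher's winning region = {O, P, S, T, V}.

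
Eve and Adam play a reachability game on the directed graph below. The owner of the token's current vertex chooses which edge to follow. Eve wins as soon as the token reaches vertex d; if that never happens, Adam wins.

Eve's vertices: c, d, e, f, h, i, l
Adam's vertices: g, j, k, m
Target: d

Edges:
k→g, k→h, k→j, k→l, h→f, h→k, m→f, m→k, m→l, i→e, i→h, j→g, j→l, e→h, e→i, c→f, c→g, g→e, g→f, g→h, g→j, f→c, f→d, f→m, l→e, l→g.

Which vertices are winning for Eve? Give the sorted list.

A0 = {d}
A1: add {f} — f (Eve) has f→d.
A2: add {c, h} — c (Eve) has c→f; h (Eve) has h→f.
A3: add {e, i} — e (Eve) has e→h; i (Eve) has i→h.
A4: add {l} — l (Eve) has l→e.
A5 = A4; e.g. g (Adam) can still go to j. Fixed point.
Eve's winning region = {c, d, e, f, h, i, l}.

c, d, e, f, h, i, l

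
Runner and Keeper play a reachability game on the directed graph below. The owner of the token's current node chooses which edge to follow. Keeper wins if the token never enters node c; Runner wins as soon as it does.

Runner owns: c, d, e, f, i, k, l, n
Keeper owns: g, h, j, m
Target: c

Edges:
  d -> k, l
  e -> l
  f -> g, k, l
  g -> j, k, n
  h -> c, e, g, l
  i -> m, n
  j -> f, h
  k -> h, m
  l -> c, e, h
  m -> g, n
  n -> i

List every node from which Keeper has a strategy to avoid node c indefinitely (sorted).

g, h, i, j, k, m, n

A0 = {c}
A1: add {l} — l (Runner) has l→c.
A2: add {d, e, f} — d (Runner) has d→l; e (Runner) has e→l; f (Runner) has f→l.
A3 = A2; e.g. g (Keeper) can still go to j. Fixed point.
Runner's attractor = {c, d, e, f, l}; Keeper avoids the target exactly from the complement.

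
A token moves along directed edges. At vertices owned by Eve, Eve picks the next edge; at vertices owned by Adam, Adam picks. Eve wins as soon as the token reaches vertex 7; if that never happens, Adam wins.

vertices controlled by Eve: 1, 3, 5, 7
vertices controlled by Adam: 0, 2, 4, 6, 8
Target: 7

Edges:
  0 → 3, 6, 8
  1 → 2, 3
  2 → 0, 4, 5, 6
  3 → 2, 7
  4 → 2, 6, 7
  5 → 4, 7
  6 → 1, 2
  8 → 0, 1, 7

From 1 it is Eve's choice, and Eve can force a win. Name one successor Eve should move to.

A0 = {7}
A1: add {3, 5} — 3 (Eve) has 3→7; 5 (Eve) has 5→7.
A2: add {1} — 1 (Eve) has 1→3.
A3 = A2; e.g. 0 (Adam) can still go to 6. Fixed point.
From 1, successor 3 is in the attractor (rank 1); the other successor 2 is not.

3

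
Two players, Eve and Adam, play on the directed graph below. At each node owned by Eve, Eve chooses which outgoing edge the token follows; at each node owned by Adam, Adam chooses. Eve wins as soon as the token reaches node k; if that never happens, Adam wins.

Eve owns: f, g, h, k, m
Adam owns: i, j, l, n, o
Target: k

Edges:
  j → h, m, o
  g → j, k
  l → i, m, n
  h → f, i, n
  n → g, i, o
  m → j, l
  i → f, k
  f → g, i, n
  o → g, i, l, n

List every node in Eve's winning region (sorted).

A0 = {k}
A1: add {g} — g (Eve) has g→k.
A2: add {f} — f (Eve) has f→g.
A3: add {h, i} — h (Eve) has h→f; i (Adam): all of {f, k} already in.
A4 = A3; e.g. j (Adam) can still go to m. Fixed point.
Eve's winning region = {f, g, h, i, k}.

f, g, h, i, k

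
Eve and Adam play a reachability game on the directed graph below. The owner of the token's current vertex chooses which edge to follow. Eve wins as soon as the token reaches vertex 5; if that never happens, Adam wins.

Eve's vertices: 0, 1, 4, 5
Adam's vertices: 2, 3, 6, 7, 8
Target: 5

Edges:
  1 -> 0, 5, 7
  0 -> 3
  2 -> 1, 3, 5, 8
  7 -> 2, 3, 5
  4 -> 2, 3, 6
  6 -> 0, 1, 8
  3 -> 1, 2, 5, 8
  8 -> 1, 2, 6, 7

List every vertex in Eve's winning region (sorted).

1, 5

A0 = {5}
A1: add {1} — 1 (Eve) has 1→5.
A2 = A1; e.g. 0 (Eve) has no edge into A1. Fixed point.
Eve's winning region = {1, 5}.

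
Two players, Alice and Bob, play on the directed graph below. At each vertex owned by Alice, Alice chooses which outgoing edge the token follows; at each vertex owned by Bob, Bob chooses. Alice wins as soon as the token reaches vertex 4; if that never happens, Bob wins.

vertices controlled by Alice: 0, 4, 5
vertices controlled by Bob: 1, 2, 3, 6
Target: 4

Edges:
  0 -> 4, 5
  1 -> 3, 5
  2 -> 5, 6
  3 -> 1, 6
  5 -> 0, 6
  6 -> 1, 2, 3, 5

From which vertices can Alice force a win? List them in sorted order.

A0 = {4}
A1: add {0} — 0 (Alice) has 0→4.
A2: add {5} — 5 (Alice) has 5→0.
A3 = A2; e.g. 1 (Bob) can still go to 3. Fixed point.
Alice's winning region = {0, 4, 5}.

0, 4, 5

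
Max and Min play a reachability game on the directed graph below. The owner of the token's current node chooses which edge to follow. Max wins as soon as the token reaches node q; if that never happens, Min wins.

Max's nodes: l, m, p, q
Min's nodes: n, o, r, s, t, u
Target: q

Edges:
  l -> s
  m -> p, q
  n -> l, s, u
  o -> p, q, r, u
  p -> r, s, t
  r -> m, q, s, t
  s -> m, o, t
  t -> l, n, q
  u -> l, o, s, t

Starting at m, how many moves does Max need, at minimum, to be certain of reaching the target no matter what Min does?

1

A0 = {q}
A1: add {m} — m (Max) has m→q.
A2 = A1; e.g. l (Max) has no edge into A1. Fixed point.
m enters the attractor at level 1, so Max can force the target in 1 move from there.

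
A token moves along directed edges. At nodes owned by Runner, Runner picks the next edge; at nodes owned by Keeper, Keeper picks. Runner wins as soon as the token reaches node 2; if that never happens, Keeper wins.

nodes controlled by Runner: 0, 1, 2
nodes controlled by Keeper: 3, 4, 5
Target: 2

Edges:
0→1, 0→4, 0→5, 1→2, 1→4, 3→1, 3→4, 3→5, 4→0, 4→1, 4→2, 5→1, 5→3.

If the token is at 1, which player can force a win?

Runner

A0 = {2}
A1: add {1} — 1 (Runner) has 1→2.
1 ∈ A1, so Runner can force the target.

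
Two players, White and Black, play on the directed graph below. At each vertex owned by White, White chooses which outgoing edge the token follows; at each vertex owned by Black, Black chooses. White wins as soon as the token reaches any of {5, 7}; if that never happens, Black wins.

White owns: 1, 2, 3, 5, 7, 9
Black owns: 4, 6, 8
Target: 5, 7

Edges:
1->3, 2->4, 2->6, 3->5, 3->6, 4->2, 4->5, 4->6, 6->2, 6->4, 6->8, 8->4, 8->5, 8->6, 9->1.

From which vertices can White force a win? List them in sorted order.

A0 = {5, 7}
A1: add {3} — 3 (White) has 3→5.
A2: add {1} — 1 (White) has 1→3.
A3: add {9} — 9 (White) has 9→1.
A4 = A3; e.g. 2 (White) has no edge into A3. Fixed point.
White's winning region = {1, 3, 5, 7, 9}.

1, 3, 5, 7, 9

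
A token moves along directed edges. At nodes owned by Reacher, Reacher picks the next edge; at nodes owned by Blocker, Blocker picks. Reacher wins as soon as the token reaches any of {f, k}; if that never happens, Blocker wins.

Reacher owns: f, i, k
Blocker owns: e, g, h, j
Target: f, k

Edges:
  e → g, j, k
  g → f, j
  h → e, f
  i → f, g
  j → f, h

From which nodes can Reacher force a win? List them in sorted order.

f, i, k

A0 = {f, k}
A1: add {i} — i (Reacher) has i→f.
A2 = A1; e.g. e (Blocker) can still go to g. Fixed point.
Reacher's winning region = {f, i, k}.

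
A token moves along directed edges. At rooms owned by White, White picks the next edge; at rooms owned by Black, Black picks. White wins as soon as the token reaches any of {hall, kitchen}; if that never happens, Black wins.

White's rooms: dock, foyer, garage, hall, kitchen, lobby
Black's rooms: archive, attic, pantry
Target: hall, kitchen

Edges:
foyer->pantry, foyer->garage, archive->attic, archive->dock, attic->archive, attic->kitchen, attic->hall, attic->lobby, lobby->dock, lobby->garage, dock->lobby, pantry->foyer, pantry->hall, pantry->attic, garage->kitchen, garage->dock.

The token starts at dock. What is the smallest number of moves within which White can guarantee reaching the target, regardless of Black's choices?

A0 = {hall, kitchen}
A1: add {garage} — garage (White) has garage→kitchen.
A2: add {foyer, lobby} — foyer (White) has foyer→garage; lobby (White) has lobby→garage.
A3: add {dock} — dock (White) has dock→lobby.
A4 = A3; e.g. archive (Black) can still go to attic. Fixed point.
dock enters the attractor at level 3, so White can force the target in 3 moves from there.

3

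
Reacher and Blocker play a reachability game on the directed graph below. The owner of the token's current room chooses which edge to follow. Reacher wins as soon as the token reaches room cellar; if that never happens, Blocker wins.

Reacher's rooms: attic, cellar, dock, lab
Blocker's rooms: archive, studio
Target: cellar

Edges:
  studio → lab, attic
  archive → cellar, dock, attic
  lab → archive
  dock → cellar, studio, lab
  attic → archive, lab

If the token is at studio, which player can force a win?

A0 = {cellar}
A1: add {dock} — dock (Reacher) has dock→cellar.
A2 = A1; e.g. studio (Blocker) can still go to lab. Fixed point.
studio never enters the attractor, so Blocker can avoid the target forever.

Blocker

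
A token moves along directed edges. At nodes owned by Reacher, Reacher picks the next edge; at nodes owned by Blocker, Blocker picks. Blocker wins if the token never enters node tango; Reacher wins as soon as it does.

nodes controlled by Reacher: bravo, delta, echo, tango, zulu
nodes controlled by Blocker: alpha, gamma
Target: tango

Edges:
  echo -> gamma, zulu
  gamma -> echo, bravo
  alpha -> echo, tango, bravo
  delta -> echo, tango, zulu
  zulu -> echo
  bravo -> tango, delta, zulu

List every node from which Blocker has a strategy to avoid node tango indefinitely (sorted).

A0 = {tango}
A1: add {bravo, delta} — delta (Reacher) has delta→tango; bravo (Reacher) has bravo→tango.
A2 = A1; e.g. echo (Reacher) has no edge into A1. Fixed point.
Reacher's attractor = {bravo, delta, tango}; Blocker avoids the target exactly from the complement.

alpha, echo, gamma, zulu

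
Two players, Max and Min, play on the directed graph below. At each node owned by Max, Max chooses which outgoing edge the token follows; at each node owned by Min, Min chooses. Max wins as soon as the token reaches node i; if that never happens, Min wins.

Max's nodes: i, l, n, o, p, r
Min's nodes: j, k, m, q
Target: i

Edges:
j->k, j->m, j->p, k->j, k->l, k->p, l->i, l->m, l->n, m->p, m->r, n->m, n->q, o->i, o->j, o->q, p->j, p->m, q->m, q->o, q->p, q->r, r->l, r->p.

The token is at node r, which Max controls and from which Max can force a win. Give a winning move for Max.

A0 = {i}
A1: add {l, o} — l (Max) has l→i; o (Max) has o→i.
A2: add {r} — r (Max) has r→l.
A3 = A2; e.g. j (Min) can still go to k. Fixed point.
From r, successor l is in the attractor (rank 1); the other successor p is not.

l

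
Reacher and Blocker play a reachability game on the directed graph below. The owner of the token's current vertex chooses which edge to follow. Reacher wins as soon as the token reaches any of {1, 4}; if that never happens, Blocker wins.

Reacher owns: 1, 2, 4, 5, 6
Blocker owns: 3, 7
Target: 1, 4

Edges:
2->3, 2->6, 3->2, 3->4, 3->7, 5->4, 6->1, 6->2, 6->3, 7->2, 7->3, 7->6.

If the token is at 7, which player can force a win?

Blocker

A0 = {1, 4}
A1: add {5, 6} — 5 (Reacher) has 5→4; 6 (Reacher) has 6→1.
A2: add {2} — 2 (Reacher) has 2→6.
A3 = A2; e.g. 3 (Blocker) can still go to 7. Fixed point.
7 never enters the attractor, so Blocker can avoid the target forever.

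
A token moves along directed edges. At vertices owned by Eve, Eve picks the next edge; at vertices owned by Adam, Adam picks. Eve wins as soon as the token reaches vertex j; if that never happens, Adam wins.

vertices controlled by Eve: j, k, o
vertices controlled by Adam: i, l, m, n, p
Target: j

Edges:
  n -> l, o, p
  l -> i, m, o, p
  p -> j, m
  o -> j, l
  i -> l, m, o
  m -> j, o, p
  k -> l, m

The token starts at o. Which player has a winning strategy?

Eve

A0 = {j}
A1: add {o} — o (Eve) has o→j.
A2 = A1; e.g. i (Adam) can still go to l. Fixed point.
o ∈ A1, so Eve can force the target.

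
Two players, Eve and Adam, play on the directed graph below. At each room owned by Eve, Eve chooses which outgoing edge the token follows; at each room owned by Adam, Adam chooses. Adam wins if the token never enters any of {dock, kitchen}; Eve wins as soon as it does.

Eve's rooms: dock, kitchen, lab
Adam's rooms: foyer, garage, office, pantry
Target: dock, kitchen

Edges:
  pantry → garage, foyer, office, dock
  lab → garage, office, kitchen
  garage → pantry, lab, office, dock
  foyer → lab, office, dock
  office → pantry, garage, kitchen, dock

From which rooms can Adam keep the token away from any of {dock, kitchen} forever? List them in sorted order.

A0 = {dock, kitchen}
A1: add {lab} — lab (Eve) has lab→kitchen.
A2 = A1; e.g. pantry (Adam) can still go to garage. Fixed point.
Eve's attractor = {dock, kitchen, lab}; Adam avoids the target exactly from the complement.

foyer, garage, office, pantry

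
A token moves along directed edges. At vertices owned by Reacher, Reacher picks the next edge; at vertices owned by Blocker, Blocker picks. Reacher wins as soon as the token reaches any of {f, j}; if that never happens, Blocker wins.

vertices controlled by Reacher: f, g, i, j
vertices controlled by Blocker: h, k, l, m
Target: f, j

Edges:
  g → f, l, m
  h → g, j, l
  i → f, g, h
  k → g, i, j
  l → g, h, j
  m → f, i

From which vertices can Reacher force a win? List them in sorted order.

f, g, i, j, k, m

A0 = {f, j}
A1: add {g, i} — g (Reacher) has g→f; i (Reacher) has i→f.
A2: add {k, m} — k (Blocker): all of {g, i, j} already in; m (Blocker): all of {f, i} already in.
A3 = A2; e.g. h (Blocker) can still go to l. Fixed point.
Reacher's winning region = {f, g, i, j, k, m}.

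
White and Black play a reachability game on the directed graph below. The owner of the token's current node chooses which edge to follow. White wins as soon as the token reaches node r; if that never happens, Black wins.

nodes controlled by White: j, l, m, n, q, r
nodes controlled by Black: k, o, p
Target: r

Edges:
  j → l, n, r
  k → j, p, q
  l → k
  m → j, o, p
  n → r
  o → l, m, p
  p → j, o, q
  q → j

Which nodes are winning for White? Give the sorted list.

A0 = {r}
A1: add {j, n} — j (White) has j→r; n (White) has n→r.
A2: add {m, q} — m (White) has m→j; q (White) has q→j.
A3 = A2; e.g. k (Black) can still go to p. Fixed point.
White's winning region = {j, m, n, q, r}.

j, m, n, q, r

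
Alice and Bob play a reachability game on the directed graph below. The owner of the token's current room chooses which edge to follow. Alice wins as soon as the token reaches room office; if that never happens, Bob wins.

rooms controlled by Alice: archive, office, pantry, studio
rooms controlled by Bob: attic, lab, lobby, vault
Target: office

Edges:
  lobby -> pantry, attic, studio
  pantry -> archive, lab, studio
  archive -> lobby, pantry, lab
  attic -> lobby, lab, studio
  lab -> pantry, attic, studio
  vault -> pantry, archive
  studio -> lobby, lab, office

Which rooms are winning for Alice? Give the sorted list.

archive, office, pantry, studio, vault

A0 = {office}
A1: add {studio} — studio (Alice) has studio→office.
A2: add {pantry} — pantry (Alice) has pantry→studio.
A3: add {archive} — archive (Alice) has archive→pantry.
A4: add {vault} — vault (Bob): all of {pantry, archive} already in.
A5 = A4; e.g. lobby (Bob) can still go to attic. Fixed point.
Alice's winning region = {archive, office, pantry, studio, vault}.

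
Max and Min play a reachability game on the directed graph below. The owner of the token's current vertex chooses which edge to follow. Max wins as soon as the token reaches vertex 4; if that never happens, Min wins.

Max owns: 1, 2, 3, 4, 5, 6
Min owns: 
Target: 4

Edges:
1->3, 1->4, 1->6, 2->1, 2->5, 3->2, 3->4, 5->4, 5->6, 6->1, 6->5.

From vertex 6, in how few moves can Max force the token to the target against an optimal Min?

2

A0 = {4}
A1: add {1, 3, 5} — 1 (Max) has 1→4; 3 (Max) has 3→4; 5 (Max) has 5→4.
A2: add {2, 6} — 2 (Max) has 2→1; 6 (Max) has 6→1.
A2 = all vertices. Fixed point.
6 enters the attractor at level 2, so Max can force the target in 2 moves from there.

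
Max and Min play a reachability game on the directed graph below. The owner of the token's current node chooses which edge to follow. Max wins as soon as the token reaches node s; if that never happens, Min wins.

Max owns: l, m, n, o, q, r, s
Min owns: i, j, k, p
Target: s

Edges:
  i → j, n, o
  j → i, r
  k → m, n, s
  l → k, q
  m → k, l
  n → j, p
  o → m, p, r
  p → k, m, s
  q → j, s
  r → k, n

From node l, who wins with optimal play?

A0 = {s}
A1: add {q} — q (Max) has q→s.
A2: add {l} — l (Max) has l→q.
l ∈ A2, so Max can force the target.

Max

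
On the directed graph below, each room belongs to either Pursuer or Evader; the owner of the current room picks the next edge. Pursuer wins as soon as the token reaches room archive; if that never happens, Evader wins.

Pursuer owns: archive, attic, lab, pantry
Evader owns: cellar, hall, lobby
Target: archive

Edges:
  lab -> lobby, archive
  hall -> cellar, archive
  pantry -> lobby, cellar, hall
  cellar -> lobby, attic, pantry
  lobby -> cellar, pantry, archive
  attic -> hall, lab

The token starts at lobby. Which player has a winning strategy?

Evader

A0 = {archive}
A1: add {lab} — lab (Pursuer) has lab→archive.
A2: add {attic} — attic (Pursuer) has attic→lab.
A3 = A2; e.g. lobby (Evader) can still go to cellar. Fixed point.
lobby never enters the attractor, so Evader can avoid the target forever.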